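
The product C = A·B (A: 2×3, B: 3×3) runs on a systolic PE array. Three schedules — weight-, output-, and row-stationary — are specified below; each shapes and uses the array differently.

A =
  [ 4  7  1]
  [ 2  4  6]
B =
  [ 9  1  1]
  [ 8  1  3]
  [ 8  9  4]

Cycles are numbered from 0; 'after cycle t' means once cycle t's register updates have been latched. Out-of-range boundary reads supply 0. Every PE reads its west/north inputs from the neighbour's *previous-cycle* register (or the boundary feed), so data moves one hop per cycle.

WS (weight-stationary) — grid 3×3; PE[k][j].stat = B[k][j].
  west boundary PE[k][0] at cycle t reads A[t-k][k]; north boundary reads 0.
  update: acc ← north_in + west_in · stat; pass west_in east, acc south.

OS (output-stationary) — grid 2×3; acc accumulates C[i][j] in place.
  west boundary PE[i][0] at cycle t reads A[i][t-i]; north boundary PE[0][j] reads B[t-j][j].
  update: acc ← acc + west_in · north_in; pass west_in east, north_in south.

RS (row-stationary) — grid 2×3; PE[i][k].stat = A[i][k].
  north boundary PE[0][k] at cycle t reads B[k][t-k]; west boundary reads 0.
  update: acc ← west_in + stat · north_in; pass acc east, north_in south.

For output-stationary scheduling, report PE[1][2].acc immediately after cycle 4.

PE[1][2].acc = 14

OS 2×3: PE[1][2] cycle-by-cycle (with neighbour feeds):
  [0] (0,2) acc=0 (h:0 v:0)
  [0] (1,1) acc=0 (h:0 v:0)
  [0] (1,2) acc=0 (h:0 v:0)
  [1] (0,2) acc=0 (h:0 v:0)
  [1] (1,1) acc=0 (h:0 v:0)
  [1] (1,2) acc=0 (h:0 v:0)
  [2] (0,2) acc=4 (h:4 v:1)
  [2] (1,1) acc=2 (h:2 v:1)
  [2] (1,2) acc=0 (h:0 v:0)
  [3] (0,2) acc=25 (h:7 v:3)
  [3] (1,1) acc=6 (h:4 v:1)
  [3] (1,2) acc=2 (h:2 v:1)
  [4] (0,2) acc=29 (h:1 v:4)
  [4] (1,1) acc=60 (h:6 v:9)
  [4] (1,2) acc=14 (h:4 v:3)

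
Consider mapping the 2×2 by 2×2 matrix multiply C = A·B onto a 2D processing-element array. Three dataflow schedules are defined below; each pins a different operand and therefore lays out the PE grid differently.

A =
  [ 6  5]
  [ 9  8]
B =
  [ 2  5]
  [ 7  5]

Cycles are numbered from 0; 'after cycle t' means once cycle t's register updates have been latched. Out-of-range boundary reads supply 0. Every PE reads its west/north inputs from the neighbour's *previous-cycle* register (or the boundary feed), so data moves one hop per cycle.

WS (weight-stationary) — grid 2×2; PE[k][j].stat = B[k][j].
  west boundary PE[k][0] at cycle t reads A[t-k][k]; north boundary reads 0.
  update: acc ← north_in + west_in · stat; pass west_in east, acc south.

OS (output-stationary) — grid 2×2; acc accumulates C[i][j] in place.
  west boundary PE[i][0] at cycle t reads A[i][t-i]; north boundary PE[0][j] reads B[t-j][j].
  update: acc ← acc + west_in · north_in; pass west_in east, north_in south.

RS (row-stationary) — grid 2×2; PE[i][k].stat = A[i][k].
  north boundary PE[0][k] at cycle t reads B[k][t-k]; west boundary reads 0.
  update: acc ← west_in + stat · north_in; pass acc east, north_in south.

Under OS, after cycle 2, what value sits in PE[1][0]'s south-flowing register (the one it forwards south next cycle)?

OS (2×2). Following PE[1][0] plus its west/north inputs:
  after 0 — PE[0][0] acc=12, pass-E 6, pass-S 2
  after 0 — PE[1][0] acc=0, pass-E 0, pass-S 0
  after 1 — PE[0][0] acc=47, pass-E 5, pass-S 7
  after 1 — PE[1][0] acc=18, pass-E 9, pass-S 2
  after 2 — PE[0][0] acc=47, pass-E 0, pass-S 0
  after 2 — PE[1][0] acc=74, pass-E 8, pass-S 7

register = 7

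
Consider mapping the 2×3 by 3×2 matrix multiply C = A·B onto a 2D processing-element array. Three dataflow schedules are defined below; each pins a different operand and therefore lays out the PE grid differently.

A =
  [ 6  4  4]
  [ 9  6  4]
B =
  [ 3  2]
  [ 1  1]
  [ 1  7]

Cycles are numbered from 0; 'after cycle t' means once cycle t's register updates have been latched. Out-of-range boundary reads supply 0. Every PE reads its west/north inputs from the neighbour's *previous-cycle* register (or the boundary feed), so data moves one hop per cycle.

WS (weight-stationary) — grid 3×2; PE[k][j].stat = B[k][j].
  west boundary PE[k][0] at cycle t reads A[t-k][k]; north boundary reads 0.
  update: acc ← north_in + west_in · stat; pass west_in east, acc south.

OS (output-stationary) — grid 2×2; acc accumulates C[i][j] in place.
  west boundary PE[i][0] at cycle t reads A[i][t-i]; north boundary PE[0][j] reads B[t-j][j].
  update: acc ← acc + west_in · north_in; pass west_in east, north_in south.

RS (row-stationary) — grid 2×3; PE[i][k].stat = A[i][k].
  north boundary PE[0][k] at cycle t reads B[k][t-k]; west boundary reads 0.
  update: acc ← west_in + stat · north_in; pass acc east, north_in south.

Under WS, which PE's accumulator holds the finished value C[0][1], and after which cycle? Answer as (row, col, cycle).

(row, col, cycle) = (2, 1, 3)

WS — PE[2][1] is where C[0][1] collects:
  c0 r2c1: 0 / 0 / 0
  c1 r2c1: 0 / 0 / 0
  c2 r2c1: 0 / 0 / 0
  c3 r2c1: 44 / 4 / 44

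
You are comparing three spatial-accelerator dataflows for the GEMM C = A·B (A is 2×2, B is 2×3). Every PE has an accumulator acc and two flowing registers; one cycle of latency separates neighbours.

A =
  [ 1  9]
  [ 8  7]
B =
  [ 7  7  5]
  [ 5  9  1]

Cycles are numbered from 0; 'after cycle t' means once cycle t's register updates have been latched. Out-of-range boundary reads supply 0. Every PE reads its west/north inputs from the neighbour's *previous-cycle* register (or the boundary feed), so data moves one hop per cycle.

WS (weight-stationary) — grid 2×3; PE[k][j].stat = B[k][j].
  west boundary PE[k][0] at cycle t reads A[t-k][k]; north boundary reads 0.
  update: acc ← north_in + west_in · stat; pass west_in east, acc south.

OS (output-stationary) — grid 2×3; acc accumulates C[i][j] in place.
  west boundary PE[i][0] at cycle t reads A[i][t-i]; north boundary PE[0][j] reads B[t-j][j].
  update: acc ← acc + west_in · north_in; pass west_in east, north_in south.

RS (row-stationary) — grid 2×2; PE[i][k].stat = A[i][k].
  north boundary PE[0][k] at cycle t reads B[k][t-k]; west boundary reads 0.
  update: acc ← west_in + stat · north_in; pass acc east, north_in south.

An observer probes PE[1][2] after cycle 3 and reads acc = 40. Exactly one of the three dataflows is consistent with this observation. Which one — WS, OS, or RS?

dataflow = OS

Under WS (2×3), PE[1][2]:
  c0 r1c2: 0 / 0 / 0
  c1 r1c2: 0 / 0 / 0
  c2 r1c2: 0 / 0 / 0
  c3 r1c2: 14 / 9 / 14
Under OS (2×3), PE[1][2]:
  c0 r1c2: 0 / 0 / 0
  c1 r1c2: 0 / 0 / 0
  c2 r1c2: 0 / 0 / 0
  c3 r1c2: 40 / 8 / 5
RS: PE[1][2] is outside its 2×2 grid.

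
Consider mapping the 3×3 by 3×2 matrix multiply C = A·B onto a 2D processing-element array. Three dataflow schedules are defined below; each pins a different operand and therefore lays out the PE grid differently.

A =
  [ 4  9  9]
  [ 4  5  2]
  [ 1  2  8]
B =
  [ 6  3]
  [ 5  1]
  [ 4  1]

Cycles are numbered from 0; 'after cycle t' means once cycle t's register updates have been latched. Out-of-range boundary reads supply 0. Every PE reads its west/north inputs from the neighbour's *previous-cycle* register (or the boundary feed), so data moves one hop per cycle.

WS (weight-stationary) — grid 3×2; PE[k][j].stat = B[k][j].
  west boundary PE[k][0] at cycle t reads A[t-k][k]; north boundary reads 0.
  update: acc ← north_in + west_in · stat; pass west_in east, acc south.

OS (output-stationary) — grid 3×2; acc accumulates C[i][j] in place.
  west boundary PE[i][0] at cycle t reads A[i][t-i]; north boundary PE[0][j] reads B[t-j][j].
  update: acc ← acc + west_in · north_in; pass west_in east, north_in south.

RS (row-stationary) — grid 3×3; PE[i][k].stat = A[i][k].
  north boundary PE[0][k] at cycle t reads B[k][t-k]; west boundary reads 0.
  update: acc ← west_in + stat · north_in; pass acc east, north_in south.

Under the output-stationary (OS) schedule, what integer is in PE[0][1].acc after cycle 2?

OS on a 3×2 grid — tracing PE[0][1] and its feeders:
  cycle 0: PE[0][0] → acc 24, east 4, south 6
  cycle 0: PE[0][1] → acc 0, east 0, south 0
  cycle 1: PE[0][0] → acc 69, east 9, south 5
  cycle 1: PE[0][1] → acc 12, east 4, south 3
  cycle 2: PE[0][0] → acc 105, east 9, south 4
  cycle 2: PE[0][1] → acc 21, east 9, south 1

PE[0][1].acc = 21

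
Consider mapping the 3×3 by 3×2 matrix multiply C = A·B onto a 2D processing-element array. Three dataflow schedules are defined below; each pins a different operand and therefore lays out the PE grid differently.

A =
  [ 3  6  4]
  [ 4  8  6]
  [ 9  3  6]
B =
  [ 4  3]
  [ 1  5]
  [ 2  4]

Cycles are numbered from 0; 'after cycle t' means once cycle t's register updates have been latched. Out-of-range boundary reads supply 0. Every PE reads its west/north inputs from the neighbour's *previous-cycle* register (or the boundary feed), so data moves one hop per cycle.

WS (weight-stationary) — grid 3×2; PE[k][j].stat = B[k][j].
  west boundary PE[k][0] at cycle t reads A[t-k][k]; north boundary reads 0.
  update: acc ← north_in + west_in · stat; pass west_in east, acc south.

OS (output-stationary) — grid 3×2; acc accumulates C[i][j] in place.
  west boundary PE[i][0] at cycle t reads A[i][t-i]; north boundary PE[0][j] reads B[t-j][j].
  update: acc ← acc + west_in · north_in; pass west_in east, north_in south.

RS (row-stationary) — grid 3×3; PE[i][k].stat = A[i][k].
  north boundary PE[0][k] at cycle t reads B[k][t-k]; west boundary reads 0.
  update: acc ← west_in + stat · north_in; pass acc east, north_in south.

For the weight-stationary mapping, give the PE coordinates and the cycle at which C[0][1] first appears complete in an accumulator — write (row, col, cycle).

WS — PE[2][1] is where C[0][1] collects:
  t=0 PE[2][1]: acc=0 h=0 v=0
  t=1 PE[2][1]: acc=0 h=0 v=0
  t=2 PE[2][1]: acc=0 h=0 v=0
  t=3 PE[2][1]: acc=55 h=4 v=55

(row, col, cycle) = (2, 1, 3)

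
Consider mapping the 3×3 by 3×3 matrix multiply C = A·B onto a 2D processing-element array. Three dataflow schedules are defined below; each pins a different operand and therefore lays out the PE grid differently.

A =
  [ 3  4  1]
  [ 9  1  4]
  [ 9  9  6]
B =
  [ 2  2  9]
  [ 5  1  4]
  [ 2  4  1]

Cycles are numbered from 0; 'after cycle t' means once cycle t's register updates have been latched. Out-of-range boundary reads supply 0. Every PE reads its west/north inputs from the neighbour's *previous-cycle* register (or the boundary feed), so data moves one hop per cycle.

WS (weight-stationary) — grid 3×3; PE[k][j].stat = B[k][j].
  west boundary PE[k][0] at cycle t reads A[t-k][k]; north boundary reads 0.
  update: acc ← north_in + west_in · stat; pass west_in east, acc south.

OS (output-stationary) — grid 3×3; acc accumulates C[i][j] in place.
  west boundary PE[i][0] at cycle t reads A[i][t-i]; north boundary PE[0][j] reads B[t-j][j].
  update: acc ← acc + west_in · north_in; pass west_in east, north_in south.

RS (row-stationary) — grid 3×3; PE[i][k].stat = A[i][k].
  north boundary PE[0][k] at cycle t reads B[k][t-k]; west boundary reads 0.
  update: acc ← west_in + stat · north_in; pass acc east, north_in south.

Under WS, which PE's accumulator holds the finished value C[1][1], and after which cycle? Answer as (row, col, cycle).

Under WS, C[1][1] lands at PE[2][1]:
  c0 r2c1: 0 / 0 / 0
  c1 r2c1: 0 / 0 / 0
  c2 r2c1: 0 / 0 / 0
  c3 r2c1: 14 / 1 / 14
  c4 r2c1: 35 / 4 / 35

(row, col, cycle) = (2, 1, 4)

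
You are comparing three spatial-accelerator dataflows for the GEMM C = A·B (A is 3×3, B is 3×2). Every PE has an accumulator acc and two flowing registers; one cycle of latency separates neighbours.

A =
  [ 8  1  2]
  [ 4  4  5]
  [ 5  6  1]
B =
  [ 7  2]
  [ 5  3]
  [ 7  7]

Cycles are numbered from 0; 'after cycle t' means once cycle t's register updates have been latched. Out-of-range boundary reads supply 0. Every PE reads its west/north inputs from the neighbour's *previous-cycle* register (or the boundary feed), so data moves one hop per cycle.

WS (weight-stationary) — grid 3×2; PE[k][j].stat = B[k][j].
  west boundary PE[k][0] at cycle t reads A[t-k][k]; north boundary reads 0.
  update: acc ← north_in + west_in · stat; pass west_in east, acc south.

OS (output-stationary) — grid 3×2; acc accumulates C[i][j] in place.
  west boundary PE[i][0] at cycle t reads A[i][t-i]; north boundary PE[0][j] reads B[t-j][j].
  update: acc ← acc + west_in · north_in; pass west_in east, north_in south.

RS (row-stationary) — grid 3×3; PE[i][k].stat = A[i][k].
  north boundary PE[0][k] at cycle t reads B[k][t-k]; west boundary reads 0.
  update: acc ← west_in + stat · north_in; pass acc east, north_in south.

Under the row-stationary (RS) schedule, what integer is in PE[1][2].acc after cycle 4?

RS (3×3). Following PE[1][2] plus its west/north inputs:
  c0 r0c2: 0 / 0 / 0
  c0 r1c1: 0 / 0 / 0
  c0 r1c2: 0 / 0 / 0
  c1 r0c2: 0 / 0 / 0
  c1 r1c1: 0 / 0 / 0
  c1 r1c2: 0 / 0 / 0
  c2 r0c2: 75 / 75 / 7
  c2 r1c1: 48 / 48 / 5
  c2 r1c2: 0 / 0 / 0
  c3 r0c2: 33 / 33 / 7
  c3 r1c1: 20 / 20 / 3
  c3 r1c2: 83 / 83 / 7
  c4 r0c2: 0 / 0 / 0
  c4 r1c1: 0 / 0 / 0
  c4 r1c2: 55 / 55 / 7

PE[1][2].acc = 55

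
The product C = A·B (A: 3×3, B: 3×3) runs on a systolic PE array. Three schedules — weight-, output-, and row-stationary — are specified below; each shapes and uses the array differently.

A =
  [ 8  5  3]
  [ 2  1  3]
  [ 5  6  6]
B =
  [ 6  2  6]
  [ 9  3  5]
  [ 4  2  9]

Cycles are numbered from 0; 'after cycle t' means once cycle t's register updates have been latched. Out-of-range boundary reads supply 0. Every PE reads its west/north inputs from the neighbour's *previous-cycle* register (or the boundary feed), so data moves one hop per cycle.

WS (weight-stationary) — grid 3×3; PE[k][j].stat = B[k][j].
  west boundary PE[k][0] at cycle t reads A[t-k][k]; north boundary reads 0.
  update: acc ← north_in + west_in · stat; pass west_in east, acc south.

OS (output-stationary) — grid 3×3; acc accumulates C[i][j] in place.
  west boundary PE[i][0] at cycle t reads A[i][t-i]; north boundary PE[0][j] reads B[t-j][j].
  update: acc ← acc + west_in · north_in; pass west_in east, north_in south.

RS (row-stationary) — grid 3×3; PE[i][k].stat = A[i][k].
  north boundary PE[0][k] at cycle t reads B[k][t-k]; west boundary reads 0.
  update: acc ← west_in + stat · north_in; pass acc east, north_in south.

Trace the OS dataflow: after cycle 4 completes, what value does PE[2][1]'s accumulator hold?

OS on a 3×3 grid — tracing PE[2][1] and its feeders:
  step 0 · PE1,1: acc=0; fwd→0 fwd↓0
  step 0 · PE2,0: acc=0; fwd→0 fwd↓0
  step 0 · PE2,1: acc=0; fwd→0 fwd↓0
  step 1 · PE1,1: acc=0; fwd→0 fwd↓0
  step 1 · PE2,0: acc=0; fwd→0 fwd↓0
  step 1 · PE2,1: acc=0; fwd→0 fwd↓0
  step 2 · PE1,1: acc=4; fwd→2 fwd↓2
  step 2 · PE2,0: acc=30; fwd→5 fwd↓6
  step 2 · PE2,1: acc=0; fwd→0 fwd↓0
  step 3 · PE1,1: acc=7; fwd→1 fwd↓3
  step 3 · PE2,0: acc=84; fwd→6 fwd↓9
  step 3 · PE2,1: acc=10; fwd→5 fwd↓2
  step 4 · PE1,1: acc=13; fwd→3 fwd↓2
  step 4 · PE2,0: acc=108; fwd→6 fwd↓4
  step 4 · PE2,1: acc=28; fwd→6 fwd↓3

PE[2][1].acc = 28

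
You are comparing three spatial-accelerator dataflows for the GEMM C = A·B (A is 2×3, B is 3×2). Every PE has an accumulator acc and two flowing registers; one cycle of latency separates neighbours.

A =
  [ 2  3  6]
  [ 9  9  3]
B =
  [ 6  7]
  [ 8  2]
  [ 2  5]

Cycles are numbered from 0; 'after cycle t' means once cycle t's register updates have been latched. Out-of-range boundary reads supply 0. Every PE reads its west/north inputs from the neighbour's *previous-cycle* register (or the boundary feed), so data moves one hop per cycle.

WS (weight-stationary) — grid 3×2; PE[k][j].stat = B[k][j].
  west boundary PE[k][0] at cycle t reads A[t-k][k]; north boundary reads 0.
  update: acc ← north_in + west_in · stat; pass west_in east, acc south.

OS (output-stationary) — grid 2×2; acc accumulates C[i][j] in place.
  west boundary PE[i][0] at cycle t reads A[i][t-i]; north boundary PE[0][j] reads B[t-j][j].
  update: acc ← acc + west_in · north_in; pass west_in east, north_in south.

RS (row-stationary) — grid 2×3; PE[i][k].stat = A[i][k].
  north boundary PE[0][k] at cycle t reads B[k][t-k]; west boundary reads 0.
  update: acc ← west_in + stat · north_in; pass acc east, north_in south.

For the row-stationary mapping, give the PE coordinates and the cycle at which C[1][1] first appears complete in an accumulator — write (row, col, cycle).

RS — PE[1][2] is where C[1][1] collects:
  0: (1,2).acc=0  regs=<0,0>
  1: (1,2).acc=0  regs=<0,0>
  2: (1,2).acc=0  regs=<0,0>
  3: (1,2).acc=132  regs=<132,2>
  4: (1,2).acc=96  regs=<96,5>

(row, col, cycle) = (1, 2, 4)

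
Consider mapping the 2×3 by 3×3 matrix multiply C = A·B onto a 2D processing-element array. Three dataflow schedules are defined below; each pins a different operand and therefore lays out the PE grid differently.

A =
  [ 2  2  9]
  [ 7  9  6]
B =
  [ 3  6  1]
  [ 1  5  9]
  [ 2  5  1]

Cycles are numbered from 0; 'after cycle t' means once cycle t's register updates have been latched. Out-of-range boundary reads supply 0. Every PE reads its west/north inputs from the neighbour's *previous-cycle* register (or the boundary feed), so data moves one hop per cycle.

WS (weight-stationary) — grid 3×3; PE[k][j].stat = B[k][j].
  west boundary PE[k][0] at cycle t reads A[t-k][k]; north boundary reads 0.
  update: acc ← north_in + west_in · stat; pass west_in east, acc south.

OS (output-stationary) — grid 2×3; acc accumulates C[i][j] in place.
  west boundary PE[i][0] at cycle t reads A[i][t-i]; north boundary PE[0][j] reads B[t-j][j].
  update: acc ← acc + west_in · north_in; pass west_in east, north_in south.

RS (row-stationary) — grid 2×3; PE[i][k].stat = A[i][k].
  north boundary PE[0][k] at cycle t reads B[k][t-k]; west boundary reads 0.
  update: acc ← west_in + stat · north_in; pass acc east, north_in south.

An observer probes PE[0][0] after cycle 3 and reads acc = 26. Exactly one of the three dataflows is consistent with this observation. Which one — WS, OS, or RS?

— WS: 3×3; PE[0][0] trace:
  c0 r0c0: 6 / 2 / 6
  c1 r0c0: 21 / 7 / 21
  c2 r0c0: 0 / 0 / 0
  c3 r0c0: 0 / 0 / 0
— OS: 2×3; PE[0][0] trace:
  c0 r0c0: 6 / 2 / 3
  c1 r0c0: 8 / 2 / 1
  c2 r0c0: 26 / 9 / 2
  c3 r0c0: 26 / 0 / 0
— RS: 2×3; PE[0][0] trace:
  c0 r0c0: 6 / 6 / 3
  c1 r0c0: 12 / 12 / 6
  c2 r0c0: 2 / 2 / 1
  c3 r0c0: 0 / 0 / 0

dataflow = OS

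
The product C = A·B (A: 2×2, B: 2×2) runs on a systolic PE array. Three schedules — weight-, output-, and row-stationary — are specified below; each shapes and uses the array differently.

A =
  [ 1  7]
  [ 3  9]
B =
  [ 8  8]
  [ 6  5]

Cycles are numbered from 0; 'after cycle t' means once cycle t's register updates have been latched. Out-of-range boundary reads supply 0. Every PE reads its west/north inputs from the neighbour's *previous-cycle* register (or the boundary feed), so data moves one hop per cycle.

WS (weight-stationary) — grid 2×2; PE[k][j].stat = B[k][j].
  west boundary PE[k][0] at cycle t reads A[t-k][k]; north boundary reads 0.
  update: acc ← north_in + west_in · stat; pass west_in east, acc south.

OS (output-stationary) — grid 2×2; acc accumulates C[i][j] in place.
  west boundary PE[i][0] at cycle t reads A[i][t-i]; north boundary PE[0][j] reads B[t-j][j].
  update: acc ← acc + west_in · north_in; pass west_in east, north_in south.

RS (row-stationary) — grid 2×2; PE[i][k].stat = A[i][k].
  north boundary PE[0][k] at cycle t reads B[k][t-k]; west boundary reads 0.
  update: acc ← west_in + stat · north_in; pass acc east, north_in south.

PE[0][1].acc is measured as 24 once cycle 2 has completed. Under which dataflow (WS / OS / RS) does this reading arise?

dataflow = WS

WS [2×2] PE[0][1] across cycles:
  after 0 — PE[0][1] acc=0, pass-E 0, pass-S 0
  after 1 — PE[0][1] acc=8, pass-E 1, pass-S 8
  after 2 — PE[0][1] acc=24, pass-E 3, pass-S 24
OS [2×2] PE[0][1] across cycles:
  after 0 — PE[0][1] acc=0, pass-E 0, pass-S 0
  after 1 — PE[0][1] acc=8, pass-E 1, pass-S 8
  after 2 — PE[0][1] acc=43, pass-E 7, pass-S 5
RS [2×2] PE[0][1] across cycles:
  after 0 — PE[0][1] acc=0, pass-E 0, pass-S 0
  after 1 — PE[0][1] acc=50, pass-E 50, pass-S 6
  after 2 — PE[0][1] acc=43, pass-E 43, pass-S 5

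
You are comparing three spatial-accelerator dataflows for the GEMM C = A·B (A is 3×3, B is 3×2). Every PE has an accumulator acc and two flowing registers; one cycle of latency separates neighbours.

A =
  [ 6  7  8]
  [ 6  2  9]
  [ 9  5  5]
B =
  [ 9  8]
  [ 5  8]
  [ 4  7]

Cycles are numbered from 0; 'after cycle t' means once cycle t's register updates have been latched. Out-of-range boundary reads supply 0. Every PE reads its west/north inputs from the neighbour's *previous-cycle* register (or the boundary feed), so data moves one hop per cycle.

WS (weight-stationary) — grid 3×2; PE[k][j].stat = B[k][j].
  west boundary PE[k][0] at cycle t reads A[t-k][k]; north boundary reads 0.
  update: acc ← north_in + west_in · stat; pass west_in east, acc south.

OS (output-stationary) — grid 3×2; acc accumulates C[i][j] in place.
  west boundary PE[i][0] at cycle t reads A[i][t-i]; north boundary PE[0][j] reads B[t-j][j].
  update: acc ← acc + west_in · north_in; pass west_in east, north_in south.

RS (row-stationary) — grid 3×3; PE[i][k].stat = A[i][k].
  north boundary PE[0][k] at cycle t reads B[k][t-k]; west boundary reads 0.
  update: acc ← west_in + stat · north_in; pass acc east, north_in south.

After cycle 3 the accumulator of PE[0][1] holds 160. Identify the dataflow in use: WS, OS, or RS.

dataflow = OS

WS (3×2 grid), PE[0][1]:
  after 0 — PE[0][1] acc=0, pass-E 0, pass-S 0
  after 1 — PE[0][1] acc=48, pass-E 6, pass-S 48
  after 2 — PE[0][1] acc=48, pass-E 6, pass-S 48
  after 3 — PE[0][1] acc=72, pass-E 9, pass-S 72
OS (3×2 grid), PE[0][1]:
  after 0 — PE[0][1] acc=0, pass-E 0, pass-S 0
  after 1 — PE[0][1] acc=48, pass-E 6, pass-S 8
  after 2 — PE[0][1] acc=104, pass-E 7, pass-S 8
  after 3 — PE[0][1] acc=160, pass-E 8, pass-S 7
RS (3×3 grid), PE[0][1]:
  after 0 — PE[0][1] acc=0, pass-E 0, pass-S 0
  after 1 — PE[0][1] acc=89, pass-E 89, pass-S 5
  after 2 — PE[0][1] acc=104, pass-E 104, pass-S 8
  after 3 — PE[0][1] acc=0, pass-E 0, pass-S 0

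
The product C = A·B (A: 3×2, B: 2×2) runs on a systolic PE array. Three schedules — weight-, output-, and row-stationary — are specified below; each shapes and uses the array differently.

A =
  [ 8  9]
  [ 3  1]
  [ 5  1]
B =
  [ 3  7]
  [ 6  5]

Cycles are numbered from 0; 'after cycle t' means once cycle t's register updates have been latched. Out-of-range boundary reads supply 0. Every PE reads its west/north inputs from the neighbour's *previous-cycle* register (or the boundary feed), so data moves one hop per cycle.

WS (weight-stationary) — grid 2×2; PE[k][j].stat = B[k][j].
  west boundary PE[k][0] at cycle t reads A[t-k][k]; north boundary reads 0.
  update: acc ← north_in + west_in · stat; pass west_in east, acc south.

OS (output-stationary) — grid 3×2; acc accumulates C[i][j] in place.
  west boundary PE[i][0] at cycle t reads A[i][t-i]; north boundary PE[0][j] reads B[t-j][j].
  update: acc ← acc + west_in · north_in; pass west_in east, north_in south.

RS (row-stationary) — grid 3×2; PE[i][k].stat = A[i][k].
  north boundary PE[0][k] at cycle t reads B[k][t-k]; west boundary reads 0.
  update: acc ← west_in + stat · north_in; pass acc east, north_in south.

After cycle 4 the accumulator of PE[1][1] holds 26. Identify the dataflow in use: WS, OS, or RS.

dataflow = OS

WS [2×2] PE[1][1] across cycles:
  0: (1,1).acc=0  regs=<0,0>
  1: (1,1).acc=0  regs=<0,0>
  2: (1,1).acc=101  regs=<9,101>
  3: (1,1).acc=26  regs=<1,26>
  4: (1,1).acc=40  regs=<1,40>
OS [3×2] PE[1][1] across cycles:
  0: (1,1).acc=0  regs=<0,0>
  1: (1,1).acc=0  regs=<0,0>
  2: (1,1).acc=21  regs=<3,7>
  3: (1,1).acc=26  regs=<1,5>
  4: (1,1).acc=26  regs=<0,0>
RS [3×2] PE[1][1] across cycles:
  0: (1,1).acc=0  regs=<0,0>
  1: (1,1).acc=0  regs=<0,0>
  2: (1,1).acc=15  regs=<15,6>
  3: (1,1).acc=26  regs=<26,5>
  4: (1,1).acc=0  regs=<0,0>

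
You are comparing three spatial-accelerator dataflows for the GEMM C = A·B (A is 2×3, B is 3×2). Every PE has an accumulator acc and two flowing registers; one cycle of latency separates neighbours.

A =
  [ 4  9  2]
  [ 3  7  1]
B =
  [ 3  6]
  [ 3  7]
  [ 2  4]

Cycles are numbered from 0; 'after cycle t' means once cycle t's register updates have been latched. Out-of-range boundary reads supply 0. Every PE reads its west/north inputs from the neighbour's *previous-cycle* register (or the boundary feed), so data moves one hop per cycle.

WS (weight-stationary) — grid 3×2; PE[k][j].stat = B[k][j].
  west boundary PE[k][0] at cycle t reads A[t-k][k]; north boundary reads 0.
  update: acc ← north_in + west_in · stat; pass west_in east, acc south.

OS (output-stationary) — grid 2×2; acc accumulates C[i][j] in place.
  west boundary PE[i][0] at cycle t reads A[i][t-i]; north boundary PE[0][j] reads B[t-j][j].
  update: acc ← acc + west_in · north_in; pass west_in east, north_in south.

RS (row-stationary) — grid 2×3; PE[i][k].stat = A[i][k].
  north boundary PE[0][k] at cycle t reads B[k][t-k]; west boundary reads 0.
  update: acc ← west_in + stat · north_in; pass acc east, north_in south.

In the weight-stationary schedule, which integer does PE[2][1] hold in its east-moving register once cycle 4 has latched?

WS 3×2: PE[2][1] cycle-by-cycle (with neighbour feeds):
  after 0 — PE[1][1] acc=0, pass-E 0, pass-S 0
  after 0 — PE[2][0] acc=0, pass-E 0, pass-S 0
  after 0 — PE[2][1] acc=0, pass-E 0, pass-S 0
  after 1 — PE[1][1] acc=0, pass-E 0, pass-S 0
  after 1 — PE[2][0] acc=0, pass-E 0, pass-S 0
  after 1 — PE[2][1] acc=0, pass-E 0, pass-S 0
  after 2 — PE[1][1] acc=87, pass-E 9, pass-S 87
  after 2 — PE[2][0] acc=43, pass-E 2, pass-S 43
  after 2 — PE[2][1] acc=0, pass-E 0, pass-S 0
  after 3 — PE[1][1] acc=67, pass-E 7, pass-S 67
  after 3 — PE[2][0] acc=32, pass-E 1, pass-S 32
  after 3 — PE[2][1] acc=95, pass-E 2, pass-S 95
  after 4 — PE[1][1] acc=0, pass-E 0, pass-S 0
  after 4 — PE[2][0] acc=0, pass-E 0, pass-S 0
  after 4 — PE[2][1] acc=71, pass-E 1, pass-S 71

register = 1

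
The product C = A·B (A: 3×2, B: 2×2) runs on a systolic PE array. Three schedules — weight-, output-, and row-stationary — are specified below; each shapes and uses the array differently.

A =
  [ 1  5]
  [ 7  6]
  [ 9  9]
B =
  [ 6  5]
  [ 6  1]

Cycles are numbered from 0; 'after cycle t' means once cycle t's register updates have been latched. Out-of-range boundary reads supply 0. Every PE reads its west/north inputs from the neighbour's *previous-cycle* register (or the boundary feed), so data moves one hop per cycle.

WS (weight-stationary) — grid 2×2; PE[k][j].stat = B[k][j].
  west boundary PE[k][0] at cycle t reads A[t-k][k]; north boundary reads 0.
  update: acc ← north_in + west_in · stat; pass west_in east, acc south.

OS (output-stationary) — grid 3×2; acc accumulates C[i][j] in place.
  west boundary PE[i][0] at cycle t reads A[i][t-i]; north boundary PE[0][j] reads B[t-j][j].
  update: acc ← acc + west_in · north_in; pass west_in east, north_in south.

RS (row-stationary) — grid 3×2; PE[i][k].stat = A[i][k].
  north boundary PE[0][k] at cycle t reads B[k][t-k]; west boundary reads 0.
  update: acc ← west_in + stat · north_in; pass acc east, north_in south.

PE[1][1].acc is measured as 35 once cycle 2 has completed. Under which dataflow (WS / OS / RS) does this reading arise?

WS [2×2] PE[1][1] across cycles:
  @0  [1,1]  acc 0  |  →0  ↓0
  @1  [1,1]  acc 0  |  →0  ↓0
  @2  [1,1]  acc 10  |  →5  ↓10
OS [3×2] PE[1][1] across cycles:
  @0  [1,1]  acc 0  |  →0  ↓0
  @1  [1,1]  acc 0  |  →0  ↓0
  @2  [1,1]  acc 35  |  →7  ↓5
RS [3×2] PE[1][1] across cycles:
  @0  [1,1]  acc 0  |  →0  ↓0
  @1  [1,1]  acc 0  |  →0  ↓0
  @2  [1,1]  acc 78  |  →78  ↓6

dataflow = OS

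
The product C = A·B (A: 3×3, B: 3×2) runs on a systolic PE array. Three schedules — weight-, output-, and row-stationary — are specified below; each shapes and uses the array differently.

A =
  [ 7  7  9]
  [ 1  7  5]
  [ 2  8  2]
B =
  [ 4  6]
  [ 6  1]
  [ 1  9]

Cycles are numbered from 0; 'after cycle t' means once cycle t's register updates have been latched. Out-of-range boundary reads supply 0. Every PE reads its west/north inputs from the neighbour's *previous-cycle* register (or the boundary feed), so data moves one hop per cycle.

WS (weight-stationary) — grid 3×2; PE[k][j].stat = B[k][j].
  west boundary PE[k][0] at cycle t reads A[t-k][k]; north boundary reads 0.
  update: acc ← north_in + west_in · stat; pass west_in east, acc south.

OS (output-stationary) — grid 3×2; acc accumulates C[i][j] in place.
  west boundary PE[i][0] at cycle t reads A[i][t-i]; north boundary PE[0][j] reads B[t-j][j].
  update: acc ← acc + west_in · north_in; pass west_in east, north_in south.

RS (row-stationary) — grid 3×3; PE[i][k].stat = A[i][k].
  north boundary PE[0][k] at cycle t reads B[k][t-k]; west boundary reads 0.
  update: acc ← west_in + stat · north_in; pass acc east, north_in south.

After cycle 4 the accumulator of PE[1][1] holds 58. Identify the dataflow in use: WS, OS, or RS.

dataflow = OS

WS [3×2] PE[1][1] across cycles:
  after 0 — PE[1][1] acc=0, pass-E 0, pass-S 0
  after 1 — PE[1][1] acc=0, pass-E 0, pass-S 0
  after 2 — PE[1][1] acc=49, pass-E 7, pass-S 49
  after 3 — PE[1][1] acc=13, pass-E 7, pass-S 13
  after 4 — PE[1][1] acc=20, pass-E 8, pass-S 20
OS [3×2] PE[1][1] across cycles:
  after 0 — PE[1][1] acc=0, pass-E 0, pass-S 0
  after 1 — PE[1][1] acc=0, pass-E 0, pass-S 0
  after 2 — PE[1][1] acc=6, pass-E 1, pass-S 6
  after 3 — PE[1][1] acc=13, pass-E 7, pass-S 1
  after 4 — PE[1][1] acc=58, pass-E 5, pass-S 9
RS [3×3] PE[1][1] across cycles:
  after 0 — PE[1][1] acc=0, pass-E 0, pass-S 0
  after 1 — PE[1][1] acc=0, pass-E 0, pass-S 0
  after 2 — PE[1][1] acc=46, pass-E 46, pass-S 6
  after 3 — PE[1][1] acc=13, pass-E 13, pass-S 1
  after 4 — PE[1][1] acc=0, pass-E 0, pass-S 0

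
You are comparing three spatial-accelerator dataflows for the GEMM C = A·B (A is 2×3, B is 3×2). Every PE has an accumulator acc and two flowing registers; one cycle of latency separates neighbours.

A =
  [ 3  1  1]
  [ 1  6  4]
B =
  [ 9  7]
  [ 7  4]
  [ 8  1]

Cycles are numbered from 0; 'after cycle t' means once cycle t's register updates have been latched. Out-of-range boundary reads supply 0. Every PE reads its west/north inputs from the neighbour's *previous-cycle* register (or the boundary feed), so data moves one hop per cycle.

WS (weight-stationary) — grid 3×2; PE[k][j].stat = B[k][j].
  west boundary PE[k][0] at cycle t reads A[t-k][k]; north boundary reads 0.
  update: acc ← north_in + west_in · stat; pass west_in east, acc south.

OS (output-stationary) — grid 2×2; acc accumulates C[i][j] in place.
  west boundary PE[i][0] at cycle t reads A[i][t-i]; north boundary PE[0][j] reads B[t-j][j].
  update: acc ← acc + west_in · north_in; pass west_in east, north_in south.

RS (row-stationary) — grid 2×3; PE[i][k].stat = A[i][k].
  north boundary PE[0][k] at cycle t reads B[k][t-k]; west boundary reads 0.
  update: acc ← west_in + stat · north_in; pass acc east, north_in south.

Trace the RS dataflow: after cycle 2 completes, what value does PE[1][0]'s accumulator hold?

PE[1][0].acc = 7

Tracing RS — 2×3 array, target PE[1][0]:
  0: (0,0).acc=27  regs=<27,9>
  0: (1,0).acc=0  regs=<0,0>
  1: (0,0).acc=21  regs=<21,7>
  1: (1,0).acc=9  regs=<9,9>
  2: (0,0).acc=0  regs=<0,0>
  2: (1,0).acc=7  regs=<7,7>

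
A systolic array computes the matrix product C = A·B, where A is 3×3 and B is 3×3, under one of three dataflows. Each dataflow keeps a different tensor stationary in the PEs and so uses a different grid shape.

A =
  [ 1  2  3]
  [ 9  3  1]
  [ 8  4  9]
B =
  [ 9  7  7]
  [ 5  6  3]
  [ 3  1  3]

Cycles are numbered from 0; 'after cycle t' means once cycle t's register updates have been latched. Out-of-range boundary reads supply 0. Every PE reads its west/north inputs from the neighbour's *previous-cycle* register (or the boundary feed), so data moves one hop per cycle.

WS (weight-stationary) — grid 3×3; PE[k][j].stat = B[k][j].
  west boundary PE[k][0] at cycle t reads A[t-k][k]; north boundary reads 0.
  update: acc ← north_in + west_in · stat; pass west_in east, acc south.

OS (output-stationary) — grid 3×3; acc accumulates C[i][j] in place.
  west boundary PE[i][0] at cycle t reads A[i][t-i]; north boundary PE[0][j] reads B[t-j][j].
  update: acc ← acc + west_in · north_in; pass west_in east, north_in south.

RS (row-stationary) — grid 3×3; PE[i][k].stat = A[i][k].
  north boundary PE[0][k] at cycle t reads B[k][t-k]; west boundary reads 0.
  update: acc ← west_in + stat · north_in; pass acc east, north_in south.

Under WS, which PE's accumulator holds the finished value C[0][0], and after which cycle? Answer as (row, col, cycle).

(row, col, cycle) = (2, 0, 2)

WS: C[0][0] accumulates in PE[2][0]:
  after 0 — PE[2][0] acc=0, pass-E 0, pass-S 0
  after 1 — PE[2][0] acc=0, pass-E 0, pass-S 0
  after 2 — PE[2][0] acc=28, pass-E 3, pass-S 28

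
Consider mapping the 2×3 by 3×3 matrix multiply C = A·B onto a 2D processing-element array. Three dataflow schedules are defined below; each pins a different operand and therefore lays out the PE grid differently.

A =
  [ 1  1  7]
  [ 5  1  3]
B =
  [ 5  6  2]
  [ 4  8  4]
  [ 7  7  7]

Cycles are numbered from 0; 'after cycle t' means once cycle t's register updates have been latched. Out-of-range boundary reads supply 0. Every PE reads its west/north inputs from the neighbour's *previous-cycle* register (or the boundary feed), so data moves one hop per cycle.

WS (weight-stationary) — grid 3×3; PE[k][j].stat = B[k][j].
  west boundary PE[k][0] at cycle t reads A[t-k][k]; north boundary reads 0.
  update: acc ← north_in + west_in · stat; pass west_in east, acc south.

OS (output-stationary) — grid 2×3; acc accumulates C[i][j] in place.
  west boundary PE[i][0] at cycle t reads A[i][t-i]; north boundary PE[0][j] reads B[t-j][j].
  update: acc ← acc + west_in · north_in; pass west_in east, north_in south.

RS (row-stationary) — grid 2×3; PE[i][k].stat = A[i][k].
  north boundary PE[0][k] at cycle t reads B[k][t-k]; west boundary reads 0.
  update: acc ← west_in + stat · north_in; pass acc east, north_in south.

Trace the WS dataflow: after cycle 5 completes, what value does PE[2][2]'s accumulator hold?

PE[2][2].acc = 35

Tracing WS — 3×3 array, target PE[2][2]:
  c0 r1c2: 0 / 0 / 0
  c0 r2c1: 0 / 0 / 0
  c0 r2c2: 0 / 0 / 0
  c1 r1c2: 0 / 0 / 0
  c1 r2c1: 0 / 0 / 0
  c1 r2c2: 0 / 0 / 0
  c2 r1c2: 0 / 0 / 0
  c2 r2c1: 0 / 0 / 0
  c2 r2c2: 0 / 0 / 0
  c3 r1c2: 6 / 1 / 6
  c3 r2c1: 63 / 7 / 63
  c3 r2c2: 0 / 0 / 0
  c4 r1c2: 14 / 1 / 14
  c4 r2c1: 59 / 3 / 59
  c4 r2c2: 55 / 7 / 55
  c5 r1c2: 0 / 0 / 0
  c5 r2c1: 0 / 0 / 0
  c5 r2c2: 35 / 3 / 35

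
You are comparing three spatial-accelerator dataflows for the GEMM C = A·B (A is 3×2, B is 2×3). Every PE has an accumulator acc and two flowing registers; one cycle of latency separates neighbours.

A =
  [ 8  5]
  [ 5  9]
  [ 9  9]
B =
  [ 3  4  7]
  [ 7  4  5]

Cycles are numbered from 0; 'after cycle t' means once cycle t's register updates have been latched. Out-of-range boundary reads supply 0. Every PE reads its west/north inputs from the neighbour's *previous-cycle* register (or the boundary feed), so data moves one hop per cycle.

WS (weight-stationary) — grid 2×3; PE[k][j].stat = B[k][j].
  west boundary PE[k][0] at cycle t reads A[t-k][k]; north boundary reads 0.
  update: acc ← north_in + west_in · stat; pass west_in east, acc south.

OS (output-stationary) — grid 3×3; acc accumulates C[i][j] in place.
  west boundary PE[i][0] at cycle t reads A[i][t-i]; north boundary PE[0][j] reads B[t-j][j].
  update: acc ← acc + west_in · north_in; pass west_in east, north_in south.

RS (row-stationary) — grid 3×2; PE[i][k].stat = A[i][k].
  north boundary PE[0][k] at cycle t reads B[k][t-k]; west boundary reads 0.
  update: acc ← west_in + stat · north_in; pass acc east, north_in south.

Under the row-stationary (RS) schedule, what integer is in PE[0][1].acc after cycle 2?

RS 3×2: PE[0][1] cycle-by-cycle (with neighbour feeds):
  @0  [0,0]  acc 24  |  →24  ↓3
  @0  [0,1]  acc 0  |  →0  ↓0
  @1  [0,0]  acc 32  |  →32  ↓4
  @1  [0,1]  acc 59  |  →59  ↓7
  @2  [0,0]  acc 56  |  →56  ↓7
  @2  [0,1]  acc 52  |  →52  ↓4

PE[0][1].acc = 52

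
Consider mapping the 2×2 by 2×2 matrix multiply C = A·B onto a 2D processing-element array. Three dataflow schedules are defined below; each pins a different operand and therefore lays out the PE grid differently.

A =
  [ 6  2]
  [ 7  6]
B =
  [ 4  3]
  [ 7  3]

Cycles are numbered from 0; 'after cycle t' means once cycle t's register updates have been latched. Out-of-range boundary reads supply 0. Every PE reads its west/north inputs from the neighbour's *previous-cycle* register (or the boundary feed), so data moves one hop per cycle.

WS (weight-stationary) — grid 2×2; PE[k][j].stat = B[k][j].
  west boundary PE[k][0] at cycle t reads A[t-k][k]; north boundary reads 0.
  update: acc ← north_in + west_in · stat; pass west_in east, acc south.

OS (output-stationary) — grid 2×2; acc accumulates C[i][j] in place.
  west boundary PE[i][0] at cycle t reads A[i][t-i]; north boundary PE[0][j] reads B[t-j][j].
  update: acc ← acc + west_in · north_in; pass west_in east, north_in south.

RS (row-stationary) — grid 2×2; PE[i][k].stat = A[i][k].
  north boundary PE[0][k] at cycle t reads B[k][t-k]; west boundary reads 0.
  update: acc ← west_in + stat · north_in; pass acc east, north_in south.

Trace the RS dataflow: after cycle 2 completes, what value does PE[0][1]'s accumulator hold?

PE[0][1].acc = 24

RS (2×2). Following PE[0][1] plus its west/north inputs:
  t=0 PE[0][0]: acc=24 h=24 v=4
  t=0 PE[0][1]: acc=0 h=0 v=0
  t=1 PE[0][0]: acc=18 h=18 v=3
  t=1 PE[0][1]: acc=38 h=38 v=7
  t=2 PE[0][0]: acc=0 h=0 v=0
  t=2 PE[0][1]: acc=24 h=24 v=3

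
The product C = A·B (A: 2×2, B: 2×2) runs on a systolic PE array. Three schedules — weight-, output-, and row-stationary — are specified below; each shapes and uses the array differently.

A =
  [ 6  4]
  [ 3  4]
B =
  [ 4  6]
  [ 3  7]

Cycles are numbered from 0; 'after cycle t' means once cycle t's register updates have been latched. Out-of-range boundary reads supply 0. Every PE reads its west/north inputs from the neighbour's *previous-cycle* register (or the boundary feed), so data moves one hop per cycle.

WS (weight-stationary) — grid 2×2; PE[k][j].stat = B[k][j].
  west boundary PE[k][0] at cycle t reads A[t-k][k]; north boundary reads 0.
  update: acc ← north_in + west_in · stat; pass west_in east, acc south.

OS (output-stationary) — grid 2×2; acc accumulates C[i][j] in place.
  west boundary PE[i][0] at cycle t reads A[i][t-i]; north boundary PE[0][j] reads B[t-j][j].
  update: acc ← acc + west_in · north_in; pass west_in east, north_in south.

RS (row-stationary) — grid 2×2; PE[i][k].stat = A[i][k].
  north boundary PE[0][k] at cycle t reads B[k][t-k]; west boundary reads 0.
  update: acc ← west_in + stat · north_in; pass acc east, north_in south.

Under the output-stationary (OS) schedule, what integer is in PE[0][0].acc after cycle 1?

Tracing OS — 2×2 array, target PE[0][0]:
  0: (0,0).acc=24  regs=<6,4>
  1: (0,0).acc=36  regs=<4,3>

PE[0][0].acc = 36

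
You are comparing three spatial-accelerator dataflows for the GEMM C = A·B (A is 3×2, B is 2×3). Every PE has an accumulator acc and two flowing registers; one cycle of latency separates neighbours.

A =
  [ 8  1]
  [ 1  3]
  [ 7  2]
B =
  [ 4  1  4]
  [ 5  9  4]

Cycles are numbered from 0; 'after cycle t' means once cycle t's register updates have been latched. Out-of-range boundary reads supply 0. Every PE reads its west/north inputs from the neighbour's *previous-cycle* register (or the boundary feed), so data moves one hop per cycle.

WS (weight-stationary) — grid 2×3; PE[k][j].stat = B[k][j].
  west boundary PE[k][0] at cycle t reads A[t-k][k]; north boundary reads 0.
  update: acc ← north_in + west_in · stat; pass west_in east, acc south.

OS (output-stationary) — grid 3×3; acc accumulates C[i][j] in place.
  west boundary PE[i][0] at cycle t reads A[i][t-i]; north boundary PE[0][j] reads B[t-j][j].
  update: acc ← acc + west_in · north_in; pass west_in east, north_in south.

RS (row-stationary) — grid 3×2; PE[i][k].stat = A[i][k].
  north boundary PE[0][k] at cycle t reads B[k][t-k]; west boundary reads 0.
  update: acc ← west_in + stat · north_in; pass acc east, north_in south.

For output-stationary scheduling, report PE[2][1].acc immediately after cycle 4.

Tracing OS — 3×3 array, target PE[2][1]:
  after 0 — PE[1][1] acc=0, pass-E 0, pass-S 0
  after 0 — PE[2][0] acc=0, pass-E 0, pass-S 0
  after 0 — PE[2][1] acc=0, pass-E 0, pass-S 0
  after 1 — PE[1][1] acc=0, pass-E 0, pass-S 0
  after 1 — PE[2][0] acc=0, pass-E 0, pass-S 0
  after 1 — PE[2][1] acc=0, pass-E 0, pass-S 0
  after 2 — PE[1][1] acc=1, pass-E 1, pass-S 1
  after 2 — PE[2][0] acc=28, pass-E 7, pass-S 4
  after 2 — PE[2][1] acc=0, pass-E 0, pass-S 0
  after 3 — PE[1][1] acc=28, pass-E 3, pass-S 9
  after 3 — PE[2][0] acc=38, pass-E 2, pass-S 5
  after 3 — PE[2][1] acc=7, pass-E 7, pass-S 1
  after 4 — PE[1][1] acc=28, pass-E 0, pass-S 0
  after 4 — PE[2][0] acc=38, pass-E 0, pass-S 0
  after 4 — PE[2][1] acc=25, pass-E 2, pass-S 9

PE[2][1].acc = 25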